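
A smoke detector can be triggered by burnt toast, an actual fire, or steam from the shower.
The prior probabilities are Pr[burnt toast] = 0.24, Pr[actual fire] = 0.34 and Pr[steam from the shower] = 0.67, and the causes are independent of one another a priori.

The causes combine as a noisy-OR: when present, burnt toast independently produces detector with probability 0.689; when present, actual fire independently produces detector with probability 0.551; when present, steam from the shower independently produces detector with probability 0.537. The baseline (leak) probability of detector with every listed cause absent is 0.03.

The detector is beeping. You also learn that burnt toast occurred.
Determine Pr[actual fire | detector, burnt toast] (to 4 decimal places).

Under noisy-OR, P(detector | causes) = 1 − (1−0.03)·∏(1−qᵢ) over the active causes.
P(detector | burnt toast) = 0.69833×0.66×0.33 + 0.860327×0.66×0.67 + 0.86455×0.34×0.33 + 0.937287×0.34×0.67 = 0.152096 + 0.380437 + 0.097003 + 0.213514 = 0.843050
Of this, 0.310517 comes from 0.097003 + 0.213514 (the actual fire=true cases).
Hence the posterior is 0.310517/0.843050 ≈ 0.3683.

Pr[actual fire | detector, burnt toast] ≈ 0.3683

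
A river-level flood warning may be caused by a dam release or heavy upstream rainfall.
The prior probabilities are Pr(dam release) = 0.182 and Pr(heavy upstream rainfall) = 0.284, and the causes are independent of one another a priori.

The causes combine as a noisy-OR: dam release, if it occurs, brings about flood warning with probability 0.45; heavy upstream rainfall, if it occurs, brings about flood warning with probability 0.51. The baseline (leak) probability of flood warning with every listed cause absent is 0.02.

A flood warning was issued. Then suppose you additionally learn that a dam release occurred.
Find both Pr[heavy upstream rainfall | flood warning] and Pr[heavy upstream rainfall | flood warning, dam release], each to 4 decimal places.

Under noisy-OR, P(flood warning | causes) = 1 − (1−0.02)·∏(1−qᵢ) over the active causes.
For the numerator, keep only heavy upstream rainfall=true terms: 0.120756 + 0.038037 = 0.158793
Normalizer over all consistent configurations: 0.02×0.818×0.716 + 0.5198×0.818×0.284 + 0.461×0.182×0.716 + 0.73589×0.182×0.284 = 0.230581
P(heavy upstream rainfall | flood warning) = 0.158793/0.230581 ≈ 0.6887

Now condition on the additional information:
Numerator (weight on configurations with heavy upstream rainfall): 0.73589·0.284 = 0.208993
Denominator P(flood warning | dam release): 0.461·0.716 + 0.73589·0.284 = 0.539069
Posterior = 0.208993 / 0.539069 ≈ 0.3877

Pr[heavy upstream rainfall | flood warning] ≈ 0.6887; Pr[heavy upstream rainfall | flood warning, dam release] ≈ 0.3877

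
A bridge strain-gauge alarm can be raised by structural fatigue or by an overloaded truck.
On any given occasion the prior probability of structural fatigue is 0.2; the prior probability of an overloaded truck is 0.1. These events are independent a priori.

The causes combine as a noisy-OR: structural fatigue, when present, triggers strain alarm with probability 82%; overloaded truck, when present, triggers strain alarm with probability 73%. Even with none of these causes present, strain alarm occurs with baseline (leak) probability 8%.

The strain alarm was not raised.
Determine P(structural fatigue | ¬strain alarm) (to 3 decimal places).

P(structural fatigue | ¬strain alarm) ≈ 0.043

Under noisy-OR, P(strain alarm | causes) = 1 − (1−0.08)·∏(1−qᵢ) over the active causes.
By total probability over the 4 (structural fatigue, overloaded truck) configurations:
  P(¬strain alarm) = 0.92×0.8×0.9 + 0.2484×0.8×0.1 + 0.1656×0.2×0.9 + 0.044712×0.2×0.1
        = 0.662400 + 0.019872 + 0.029808 + 0.000894 = 0.712974
Keeping only the structural fatigue-present terms gives 0.030702, so
  P(structural fatigue | ¬strain alarm) = 0.030702 / 0.712974 ≈ 0.043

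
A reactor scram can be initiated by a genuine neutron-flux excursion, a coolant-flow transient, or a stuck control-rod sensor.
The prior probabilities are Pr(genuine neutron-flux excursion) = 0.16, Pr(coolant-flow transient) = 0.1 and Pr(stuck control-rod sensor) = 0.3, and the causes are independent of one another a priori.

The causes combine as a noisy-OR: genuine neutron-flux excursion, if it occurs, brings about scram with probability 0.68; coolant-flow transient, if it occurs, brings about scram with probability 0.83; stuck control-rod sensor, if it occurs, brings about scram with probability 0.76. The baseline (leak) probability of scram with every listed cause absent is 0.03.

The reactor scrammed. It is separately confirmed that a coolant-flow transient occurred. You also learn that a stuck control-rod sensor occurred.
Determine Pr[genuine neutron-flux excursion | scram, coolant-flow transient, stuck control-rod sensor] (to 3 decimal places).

Pr[genuine neutron-flux excursion | scram, coolant-flow transient, stuck control-rod sensor] ≈ 0.164

Under noisy-OR, P(scram | causes) = 1 − (1−0.03)·∏(1−qᵢ) over the active causes.
For the numerator, keep only genuine neutron-flux excursion=true terms: 0.987336*0.16 = 0.157974
Denominator P(scram | coolant-flow transient, stuck control-rod sensor): 0.960424*0.84 + 0.987336*0.16 = 0.964730
P(genuine neutron-flux excursion | scram, coolant-flow transient, stuck control-rod sensor) = 0.157974/0.964730 ≈ 0.164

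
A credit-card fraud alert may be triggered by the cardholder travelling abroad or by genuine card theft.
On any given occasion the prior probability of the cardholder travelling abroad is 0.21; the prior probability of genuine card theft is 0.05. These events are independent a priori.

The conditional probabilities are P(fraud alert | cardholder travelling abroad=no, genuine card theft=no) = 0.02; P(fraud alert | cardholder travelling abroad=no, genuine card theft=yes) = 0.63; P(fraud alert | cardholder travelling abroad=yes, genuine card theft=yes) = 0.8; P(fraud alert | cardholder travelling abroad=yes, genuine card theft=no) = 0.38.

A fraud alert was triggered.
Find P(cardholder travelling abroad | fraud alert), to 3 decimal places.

P(cardholder travelling abroad | fraud alert) ≈ 0.679

For the numerator, keep only cardholder travelling abroad=true terms: 0.075810 + 0.008400 = 0.084210
Denominator P(fraud alert): 0.02·0.79·0.95 + 0.63·0.79·0.05 + 0.38·0.21·0.95 + 0.8·0.21·0.05 = 0.124105
P(cardholder travelling abroad | fraud alert) = 0.084210/0.124105 ≈ 0.679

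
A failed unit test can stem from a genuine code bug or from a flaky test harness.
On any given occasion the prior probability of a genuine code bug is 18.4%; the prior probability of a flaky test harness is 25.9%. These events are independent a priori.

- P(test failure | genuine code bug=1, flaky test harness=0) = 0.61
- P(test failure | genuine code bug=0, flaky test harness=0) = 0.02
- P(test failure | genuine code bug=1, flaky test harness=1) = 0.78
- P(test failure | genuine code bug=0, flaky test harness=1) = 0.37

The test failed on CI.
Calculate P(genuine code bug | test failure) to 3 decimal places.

Numerator (weight on configurations with genuine code bug): 0.083170 + 0.037172 = 0.120342
Denominator P(test failure): 0.02*0.816*0.741 + 0.37*0.816*0.259 + 0.61*0.184*0.741 + 0.78*0.184*0.259 = 0.210632
Posterior = 0.120342 / 0.210632 ≈ 0.571

P(genuine code bug | test failure) ≈ 0.571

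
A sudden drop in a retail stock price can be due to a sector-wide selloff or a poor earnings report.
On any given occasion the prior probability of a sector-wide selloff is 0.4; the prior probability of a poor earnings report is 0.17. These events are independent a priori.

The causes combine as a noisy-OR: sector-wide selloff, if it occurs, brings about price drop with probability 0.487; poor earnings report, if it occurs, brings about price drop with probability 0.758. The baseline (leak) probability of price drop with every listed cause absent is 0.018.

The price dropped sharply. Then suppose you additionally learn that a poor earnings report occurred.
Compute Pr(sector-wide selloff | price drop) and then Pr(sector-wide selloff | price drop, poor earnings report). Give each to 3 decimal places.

Pr(sector-wide selloff | price drop) ≈ 0.721; Pr(sector-wide selloff | price drop, poor earnings report) ≈ 0.434

Under noisy-OR, P(price drop | causes) = 1 − (1−0.018)·∏(1−qᵢ) over the active causes.
For the numerator, keep only sector-wide selloff=true terms: 0.164750 + 0.059710 = 0.224460
Denominator P(price drop): 0.018×0.6×0.83 + 0.762356×0.6×0.17 + 0.496234×0.4×0.83 + 0.878089×0.4×0.17 = 0.311184
P(sector-wide selloff | price drop) = 0.224460/0.311184 ≈ 0.721

With the extra evidence:
Weight on sector-wide selloff=true, given the evidence: 0.878089·0.4 = 0.351236
Normalizer over all consistent configurations: 0.762356·0.6 + 0.878089·0.4 = 0.808650
P(sector-wide selloff | price drop, poor earnings report) = 0.351236/0.808650 ≈ 0.434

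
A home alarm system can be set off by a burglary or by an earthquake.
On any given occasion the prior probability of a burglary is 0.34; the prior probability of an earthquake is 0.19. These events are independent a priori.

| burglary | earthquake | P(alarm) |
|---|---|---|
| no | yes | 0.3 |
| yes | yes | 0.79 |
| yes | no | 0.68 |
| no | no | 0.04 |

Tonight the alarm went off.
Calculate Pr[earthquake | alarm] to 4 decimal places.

Pr[earthquake | alarm] ≈ 0.2982

Numerator (weight on configurations with earthquake): 0.037620 + 0.051034 = 0.088654
Denominator P(alarm): 0.04·0.66·0.81 + 0.3·0.66·0.19 + 0.68·0.34·0.81 + 0.79·0.34·0.19 = 0.297310
Posterior = 0.088654 / 0.297310 ≈ 0.2982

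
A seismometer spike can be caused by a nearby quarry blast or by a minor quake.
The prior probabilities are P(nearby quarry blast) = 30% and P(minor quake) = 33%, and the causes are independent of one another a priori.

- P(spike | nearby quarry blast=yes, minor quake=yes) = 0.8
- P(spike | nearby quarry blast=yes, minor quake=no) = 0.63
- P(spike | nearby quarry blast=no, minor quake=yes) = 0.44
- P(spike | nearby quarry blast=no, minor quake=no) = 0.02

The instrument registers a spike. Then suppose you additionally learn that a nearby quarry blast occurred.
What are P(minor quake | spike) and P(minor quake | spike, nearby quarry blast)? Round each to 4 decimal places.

P(minor quake | spike) ≈ 0.5707; P(minor quake | spike, nearby quarry blast) ≈ 0.3848

For the numerator, keep only minor quake=true terms: 0.101640 + 0.079200 = 0.180840
Denominator P(spike): 0.02*0.7*0.67 + 0.44*0.7*0.33 + 0.63*0.3*0.67 + 0.8*0.3*0.33 = 0.316850
Posterior = 0.180840 / 0.316850 ≈ 0.5707

Now condition on the additional information:
P(spike | nearby quarry blast) = 0.63·0.67 + 0.8·0.33 = 0.422100 + 0.264000 = 0.686100
Restricting to configurations with minor quake present: 0.8·0.33 = 0.264000.
P(minor quake | spike, nearby quarry blast) = 0.264000 / 0.686100 ≈ 0.3848
The drop from 0.5707 to 0.3848 is the explaining-away (discounting) effect.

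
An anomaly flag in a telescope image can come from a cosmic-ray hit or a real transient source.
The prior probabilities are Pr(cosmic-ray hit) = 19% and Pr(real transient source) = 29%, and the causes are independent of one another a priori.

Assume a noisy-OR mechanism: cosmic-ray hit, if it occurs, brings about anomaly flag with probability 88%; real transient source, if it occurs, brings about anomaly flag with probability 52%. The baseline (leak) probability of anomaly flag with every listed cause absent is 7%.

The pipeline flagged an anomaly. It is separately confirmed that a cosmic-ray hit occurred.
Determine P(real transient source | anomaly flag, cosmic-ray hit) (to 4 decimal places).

Under noisy-OR, P(anomaly flag | causes) = 1 − (1−0.07)·∏(1−qᵢ) over the active causes.
Numerator (weight on configurations with real transient source): 0.946432·0.29 = 0.274465
Normalizer over all consistent configurations: 0.8884·0.71 + 0.946432·0.29 = 0.905229
Posterior = 0.274465 / 0.905229 ≈ 0.3032

P(real transient source | anomaly flag, cosmic-ray hit) ≈ 0.3032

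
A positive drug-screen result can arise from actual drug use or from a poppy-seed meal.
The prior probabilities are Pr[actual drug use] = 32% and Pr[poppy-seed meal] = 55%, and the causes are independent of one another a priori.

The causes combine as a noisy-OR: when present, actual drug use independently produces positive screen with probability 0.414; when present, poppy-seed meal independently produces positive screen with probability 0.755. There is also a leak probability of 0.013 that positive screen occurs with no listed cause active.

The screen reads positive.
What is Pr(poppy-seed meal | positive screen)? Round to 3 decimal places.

Under noisy-OR, P(positive screen | causes) = 1 − (1−0.013)·∏(1−qᵢ) over the active causes.
P(positive screen) = 0.013*0.68*0.45 + 0.758185*0.68*0.55 + 0.421618*0.32*0.45 + 0.858296*0.32*0.55 = 0.003978 + 0.283561 + 0.060713 + 0.151060 = 0.499312
The poppy-seed meal-present share is 0.283561 + 0.151060 = 0.434621.
So P(poppy-seed meal | positive screen) = 0.434621/0.499312 ≈ 0.870.

Pr(poppy-seed meal | positive screen) ≈ 0.870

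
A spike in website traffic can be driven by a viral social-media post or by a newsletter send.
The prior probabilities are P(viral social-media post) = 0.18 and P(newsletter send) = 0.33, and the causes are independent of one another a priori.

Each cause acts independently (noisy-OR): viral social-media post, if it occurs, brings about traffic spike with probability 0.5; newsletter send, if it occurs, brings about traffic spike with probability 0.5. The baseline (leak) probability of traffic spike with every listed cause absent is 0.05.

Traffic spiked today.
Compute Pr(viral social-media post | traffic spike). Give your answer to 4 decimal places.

Pr(viral social-media post | traffic spike) ≈ 0.3905

Under noisy-OR, P(traffic spike | causes) = 1 − (1−0.05)·∏(1−qᵢ) over the active causes.
P(traffic spike) = 0.05·0.82·0.67 + 0.525·0.82·0.33 + 0.525·0.18·0.67 + 0.7625·0.18·0.33 = 0.027470 + 0.142065 + 0.063315 + 0.045292 = 0.278142
Of this, 0.108607 comes from 0.063315 + 0.045292 (the viral social-media post=true cases).
P(viral social-media post | traffic spike) = 0.108607 / 0.278142 ≈ 0.3905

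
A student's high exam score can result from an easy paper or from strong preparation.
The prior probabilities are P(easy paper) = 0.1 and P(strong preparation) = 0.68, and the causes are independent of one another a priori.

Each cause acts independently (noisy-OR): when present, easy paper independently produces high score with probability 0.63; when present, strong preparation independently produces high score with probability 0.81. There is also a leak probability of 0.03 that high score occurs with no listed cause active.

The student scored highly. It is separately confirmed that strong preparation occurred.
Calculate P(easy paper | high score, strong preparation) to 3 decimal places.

P(easy paper | high score, strong preparation) ≈ 0.113

Under noisy-OR, P(high score | causes) = 1 − (1−0.03)·∏(1−qᵢ) over the active causes.
Enumerate both values of easy paper and weight by the priors:
  P(high score | strong preparation) = 0.8157×0.9 + 0.931809×0.1
        = 0.734130 + 0.093181 = 0.827311
The terms with easy paper present sum to 0.093181, so
  P(easy paper | high score, strong preparation) = 0.093181 / 0.827311 ≈ 0.113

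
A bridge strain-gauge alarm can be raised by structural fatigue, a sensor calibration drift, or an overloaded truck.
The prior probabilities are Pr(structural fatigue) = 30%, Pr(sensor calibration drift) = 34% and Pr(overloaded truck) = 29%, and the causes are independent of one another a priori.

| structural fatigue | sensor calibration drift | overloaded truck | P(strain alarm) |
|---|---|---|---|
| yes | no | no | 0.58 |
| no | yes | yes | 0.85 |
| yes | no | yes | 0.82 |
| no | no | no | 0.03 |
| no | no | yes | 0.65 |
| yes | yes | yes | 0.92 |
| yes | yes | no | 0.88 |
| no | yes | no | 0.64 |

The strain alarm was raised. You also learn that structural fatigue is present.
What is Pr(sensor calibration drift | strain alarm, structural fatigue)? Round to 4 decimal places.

Pr(sensor calibration drift | strain alarm, structural fatigue) ≈ 0.4142

Sum P(strain alarm|·) weighted by the priors over the 4 (sensor calibration drift, overloaded truck) configurations:
  P(strain alarm | structural fatigue) = 0.58·0.66·0.71 + 0.82·0.66·0.29 + 0.88·0.34·0.71 + 0.92·0.34·0.29
        = 0.271788 + 0.156948 + 0.212432 + 0.090712 = 0.731880
The terms with sensor calibration drift present sum to 0.303144, so
  P(sensor calibration drift | strain alarm, structural fatigue) = 0.303144 / 0.731880 ≈ 0.4142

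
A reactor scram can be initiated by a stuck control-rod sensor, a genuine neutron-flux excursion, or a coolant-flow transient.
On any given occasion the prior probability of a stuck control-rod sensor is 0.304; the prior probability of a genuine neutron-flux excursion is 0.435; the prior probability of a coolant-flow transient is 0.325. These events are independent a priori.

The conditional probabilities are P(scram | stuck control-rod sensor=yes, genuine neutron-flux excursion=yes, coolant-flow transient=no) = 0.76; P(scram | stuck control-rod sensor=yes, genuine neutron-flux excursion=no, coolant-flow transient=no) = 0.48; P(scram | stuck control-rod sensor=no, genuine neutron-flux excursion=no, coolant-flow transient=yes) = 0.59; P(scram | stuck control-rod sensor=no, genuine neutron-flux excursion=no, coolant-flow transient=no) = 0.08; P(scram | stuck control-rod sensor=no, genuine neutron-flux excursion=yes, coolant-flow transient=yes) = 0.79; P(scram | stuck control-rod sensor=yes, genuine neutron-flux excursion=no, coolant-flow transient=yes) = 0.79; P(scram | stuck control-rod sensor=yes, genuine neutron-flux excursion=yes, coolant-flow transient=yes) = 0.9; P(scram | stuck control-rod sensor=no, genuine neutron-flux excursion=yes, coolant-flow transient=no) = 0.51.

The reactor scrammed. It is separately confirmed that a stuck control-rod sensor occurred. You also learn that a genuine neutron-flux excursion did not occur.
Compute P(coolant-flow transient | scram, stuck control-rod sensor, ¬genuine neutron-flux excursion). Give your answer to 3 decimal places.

P(coolant-flow transient | scram, stuck control-rod sensor, ¬genuine neutron-flux excursion) ≈ 0.442

For the numerator, keep only coolant-flow transient=true terms: 0.79·0.325 = 0.256750
The normalizing constant is 0.48·0.675 + 0.79·0.325 = 0.580750
P(coolant-flow transient | scram, stuck control-rod sensor, ¬genuine neutron-flux excursion) = 0.256750/0.580750 ≈ 0.442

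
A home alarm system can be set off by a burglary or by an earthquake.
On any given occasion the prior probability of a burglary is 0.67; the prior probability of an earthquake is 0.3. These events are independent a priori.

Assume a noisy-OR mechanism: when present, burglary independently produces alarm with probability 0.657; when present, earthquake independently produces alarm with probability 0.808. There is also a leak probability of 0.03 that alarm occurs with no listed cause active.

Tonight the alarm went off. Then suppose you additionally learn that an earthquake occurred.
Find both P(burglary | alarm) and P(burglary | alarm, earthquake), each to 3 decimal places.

Under noisy-OR, P(alarm | causes) = 1 − (1−0.03)·∏(1−qᵢ) over the active causes.
P(alarm) = 0.03·0.33·0.7 + 0.81376·0.33·0.3 + 0.66729·0.67·0.7 + 0.93612·0.67·0.3 = 0.006930 + 0.080562 + 0.312959 + 0.188160 = 0.588611
Restricting to configurations with burglary present: 0.312959 + 0.188160 = 0.501119.
Hence the posterior is 0.501119/0.588611 ≈ 0.851.

Now condition on the additional information:
P(alarm | earthquake) = 0.81376*0.33 + 0.93612*0.67 = 0.268541 + 0.627200 = 0.895741
Of this, 0.627200 comes from 0.93612*0.67 (the burglary=true cases).
P(burglary | alarm, earthquake) = 0.627200 / 0.895741 ≈ 0.700
Conditioning on earthquake lowers the posterior on burglary: the classic explaining-away effect in a common-effect structure.

P(burglary | alarm) ≈ 0.851; P(burglary | alarm, earthquake) ≈ 0.700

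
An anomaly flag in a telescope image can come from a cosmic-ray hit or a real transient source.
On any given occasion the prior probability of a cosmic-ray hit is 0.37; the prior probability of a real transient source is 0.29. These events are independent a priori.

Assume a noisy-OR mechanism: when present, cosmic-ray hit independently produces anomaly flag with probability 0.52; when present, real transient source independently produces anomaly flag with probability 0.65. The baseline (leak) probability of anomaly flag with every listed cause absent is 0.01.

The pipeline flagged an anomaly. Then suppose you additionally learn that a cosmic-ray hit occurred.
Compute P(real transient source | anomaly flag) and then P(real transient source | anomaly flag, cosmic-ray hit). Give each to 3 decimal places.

P(real transient source | anomaly flag) ≈ 0.595; P(real transient source | anomaly flag, cosmic-ray hit) ≈ 0.394

Under noisy-OR, P(anomaly flag | causes) = 1 − (1−0.01)·∏(1−qᵢ) over the active causes.
P(anomaly flag) = 0.01*0.63*0.71 + 0.6535*0.63*0.29 + 0.5248*0.37*0.71 + 0.83368*0.37*0.29 = 0.004473 + 0.119394 + 0.137865 + 0.089454 = 0.351186
Restricting to configurations with real transient source present: 0.119394 + 0.089454 = 0.208848.
P(real transient source | anomaly flag) = 0.208848 / 0.351186 ≈ 0.595

Now also conditioning on cosmic-ray hit=true:
Sum P(anomaly flag|·) weighted by the priors over both values of real transient source:
  P(anomaly flag | cosmic-ray hit) = 0.5248*0.71 + 0.83368*0.29
        = 0.372608 + 0.241767 = 0.614375
The terms with real transient source present sum to 0.241767, so
  P(real transient source | anomaly flag, cosmic-ray hit) = 0.241767 / 0.614375 ≈ 0.394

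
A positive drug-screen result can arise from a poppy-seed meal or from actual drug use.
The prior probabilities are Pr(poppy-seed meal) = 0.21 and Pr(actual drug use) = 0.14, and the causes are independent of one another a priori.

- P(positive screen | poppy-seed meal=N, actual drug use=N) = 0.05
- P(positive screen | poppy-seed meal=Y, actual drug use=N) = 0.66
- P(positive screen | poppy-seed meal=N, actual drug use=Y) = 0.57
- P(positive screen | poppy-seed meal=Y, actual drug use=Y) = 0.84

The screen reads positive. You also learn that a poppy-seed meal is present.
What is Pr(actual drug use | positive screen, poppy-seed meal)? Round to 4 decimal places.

Pr(actual drug use | positive screen, poppy-seed meal) ≈ 0.1716

Weight on actual drug use=true, given the evidence: 0.84·0.14 = 0.117600
The normalizing constant is 0.66·0.86 + 0.84·0.14 = 0.685200
P(actual drug use | positive screen, poppy-seed meal) = 0.117600/0.685200 ≈ 0.1716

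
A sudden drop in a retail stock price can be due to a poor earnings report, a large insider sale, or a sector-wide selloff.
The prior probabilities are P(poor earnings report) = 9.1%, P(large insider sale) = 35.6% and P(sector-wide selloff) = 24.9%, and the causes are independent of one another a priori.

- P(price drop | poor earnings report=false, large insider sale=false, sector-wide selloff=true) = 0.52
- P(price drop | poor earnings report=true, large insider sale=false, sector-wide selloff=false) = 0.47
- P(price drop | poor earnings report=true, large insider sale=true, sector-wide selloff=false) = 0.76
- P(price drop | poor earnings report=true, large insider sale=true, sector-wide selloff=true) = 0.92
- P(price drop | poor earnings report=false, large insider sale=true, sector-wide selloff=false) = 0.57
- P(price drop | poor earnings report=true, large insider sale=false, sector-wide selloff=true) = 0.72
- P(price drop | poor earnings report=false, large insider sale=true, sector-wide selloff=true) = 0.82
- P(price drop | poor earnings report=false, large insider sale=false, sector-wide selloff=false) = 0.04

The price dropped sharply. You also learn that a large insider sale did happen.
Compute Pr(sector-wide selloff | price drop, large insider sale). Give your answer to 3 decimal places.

Weight on sector-wide selloff=true, given the evidence: 0.185600 + 0.020846 = 0.206446
Denominator P(price drop | large insider sale): 0.57·0.909·0.751 + 0.82·0.909·0.249 + 0.76·0.091·0.751 + 0.92·0.091·0.249 = 0.647501
Posterior = 0.206446 / 0.647501 ≈ 0.319

Pr(sector-wide selloff | price drop, large insider sale) ≈ 0.319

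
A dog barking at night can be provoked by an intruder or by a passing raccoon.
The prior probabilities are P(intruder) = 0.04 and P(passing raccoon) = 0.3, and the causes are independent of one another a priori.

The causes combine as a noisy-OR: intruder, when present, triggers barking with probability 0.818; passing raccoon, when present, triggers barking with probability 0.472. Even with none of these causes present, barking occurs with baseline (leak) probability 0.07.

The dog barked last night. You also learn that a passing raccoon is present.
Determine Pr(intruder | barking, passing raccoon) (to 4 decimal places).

Pr(intruder | barking, passing raccoon) ≈ 0.0694

Under noisy-OR, P(barking | causes) = 1 − (1−0.07)·∏(1−qᵢ) over the active causes.
P(barking | passing raccoon) = 0.50896*0.96 + 0.910631*0.04 = 0.488602 + 0.036425 = 0.525027
The intruder-present share is 0.910631*0.04 = 0.036425.
So P(intruder | barking, passing raccoon) = 0.036425/0.525027 ≈ 0.0694.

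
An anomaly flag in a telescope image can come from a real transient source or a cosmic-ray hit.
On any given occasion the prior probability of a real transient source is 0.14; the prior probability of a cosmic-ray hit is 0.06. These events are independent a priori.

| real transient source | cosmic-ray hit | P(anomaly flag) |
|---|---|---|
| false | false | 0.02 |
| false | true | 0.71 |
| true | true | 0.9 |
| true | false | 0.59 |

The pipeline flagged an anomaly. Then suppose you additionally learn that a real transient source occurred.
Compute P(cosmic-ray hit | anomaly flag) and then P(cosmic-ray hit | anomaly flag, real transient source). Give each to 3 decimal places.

P(cosmic-ray hit | anomaly flag) ≈ 0.320; P(cosmic-ray hit | anomaly flag, real transient source) ≈ 0.089

By total probability over the 4 (real transient source, cosmic-ray hit) configurations:
  P(anomaly flag) = 0.02·0.86·0.94 + 0.71·0.86·0.06 + 0.59·0.14·0.94 + 0.9·0.14·0.06
        = 0.016168 + 0.036636 + 0.077644 + 0.007560 = 0.138008
Configurations with cosmic-ray hit contribute 0.044196, so
  P(cosmic-ray hit | anomaly flag) = 0.044196 / 0.138008 ≈ 0.320

Now condition on the additional information:
Enumerate both values of cosmic-ray hit and weight by the priors:
  P(anomaly flag | real transient source) = 0.59*0.94 + 0.9*0.06
        = 0.554600 + 0.054000 = 0.608600
Configurations with cosmic-ray hit contribute 0.054000, so
  P(cosmic-ray hit | anomaly flag, real transient source) = 0.054000 / 0.608600 ≈ 0.089
Conditioning on real transient source lowers the posterior on cosmic-ray hit: the classic explaining-away effect in a common-effect structure.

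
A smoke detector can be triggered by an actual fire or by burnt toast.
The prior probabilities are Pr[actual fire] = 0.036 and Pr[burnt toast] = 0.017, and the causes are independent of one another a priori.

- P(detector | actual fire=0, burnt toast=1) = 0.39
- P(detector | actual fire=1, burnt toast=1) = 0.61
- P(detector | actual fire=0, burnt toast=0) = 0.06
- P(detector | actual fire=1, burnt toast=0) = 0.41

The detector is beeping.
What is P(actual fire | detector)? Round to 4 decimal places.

Sum P(detector|·) weighted by the priors over the 4 (actual fire, burnt toast) configurations:
  P(detector) = 0.06×0.964×0.983 + 0.39×0.964×0.017 + 0.41×0.036×0.983 + 0.61×0.036×0.017
        = 0.056857 + 0.006391 + 0.014509 + 0.000373 = 0.078130
Configurations with actual fire contribute 0.014882, so
  P(actual fire | detector) = 0.014882 / 0.078130 ≈ 0.1905

P(actual fire | detector) ≈ 0.1905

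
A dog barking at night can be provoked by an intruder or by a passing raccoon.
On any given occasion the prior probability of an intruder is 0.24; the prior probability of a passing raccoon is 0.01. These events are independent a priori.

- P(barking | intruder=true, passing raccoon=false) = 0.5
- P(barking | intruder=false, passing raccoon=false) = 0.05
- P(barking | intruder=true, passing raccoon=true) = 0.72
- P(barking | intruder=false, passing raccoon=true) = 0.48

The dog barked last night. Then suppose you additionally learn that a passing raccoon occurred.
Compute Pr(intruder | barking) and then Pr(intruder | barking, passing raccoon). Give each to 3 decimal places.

By total probability over the 4 (intruder, passing raccoon) configurations:
  P(barking) = 0.05*0.76*0.99 + 0.48*0.76*0.01 + 0.5*0.24*0.99 + 0.72*0.24*0.01
        = 0.037620 + 0.003648 + 0.118800 + 0.001728 = 0.161796
Keeping only the intruder-present terms gives 0.120528, so
  P(intruder | barking) = 0.120528 / 0.161796 ≈ 0.745

Now also conditioning on passing raccoon=true:
P(barking | passing raccoon) = 0.48·0.76 + 0.72·0.24 = 0.364800 + 0.172800 = 0.537600
The intruder-present share is 0.72·0.24 = 0.172800.
So P(intruder | barking, passing raccoon) = 0.172800/0.537600 ≈ 0.321.
The drop from 0.745 to 0.321 is the explaining-away (discounting) effect.

Pr(intruder | barking) ≈ 0.745; Pr(intruder | barking, passing raccoon) ≈ 0.321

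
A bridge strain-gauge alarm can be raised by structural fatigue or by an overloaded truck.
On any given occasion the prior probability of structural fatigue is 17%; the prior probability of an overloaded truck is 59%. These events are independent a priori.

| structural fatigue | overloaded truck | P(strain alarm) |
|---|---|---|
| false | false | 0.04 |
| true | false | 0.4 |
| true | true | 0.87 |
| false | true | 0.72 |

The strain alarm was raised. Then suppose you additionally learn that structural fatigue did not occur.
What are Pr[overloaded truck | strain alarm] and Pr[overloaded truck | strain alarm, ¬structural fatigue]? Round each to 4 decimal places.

Pr[overloaded truck | strain alarm] ≈ 0.9138; Pr[overloaded truck | strain alarm, ¬structural fatigue] ≈ 0.9628

Weight on overloaded truck=true, given the evidence: 0.352584 + 0.087261 = 0.439845
Denominator P(strain alarm): 0.04*0.83*0.41 + 0.72*0.83*0.59 + 0.4*0.17*0.41 + 0.87*0.17*0.59 = 0.481337
P(overloaded truck | strain alarm) = 0.439845/0.481337 ≈ 0.9138

Now also conditioning on structural fatigue≠true:
Enumerate both values of overloaded truck and weight by the priors:
  P(strain alarm | ¬structural fatigue) = 0.04*0.41 + 0.72*0.59
        = 0.016400 + 0.424800 = 0.441200
Keeping only the overloaded truck-present terms gives 0.424800, so
  P(overloaded truck | strain alarm, ¬structural fatigue) = 0.424800 / 0.441200 ≈ 0.9628
Ruling out structural fatigue raises the posterior on overloaded truck — the flip side of explaining away.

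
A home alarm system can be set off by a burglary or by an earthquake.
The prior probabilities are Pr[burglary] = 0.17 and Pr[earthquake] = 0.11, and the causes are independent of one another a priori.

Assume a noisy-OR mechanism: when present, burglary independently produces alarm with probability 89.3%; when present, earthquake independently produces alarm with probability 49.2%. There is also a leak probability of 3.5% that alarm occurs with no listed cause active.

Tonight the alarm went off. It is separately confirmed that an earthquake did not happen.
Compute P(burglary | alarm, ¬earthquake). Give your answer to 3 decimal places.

Under noisy-OR, P(alarm | causes) = 1 − (1−0.035)·∏(1−qᵢ) over the active causes.
Enumerate both values of burglary and weight by the priors:
  P(alarm | ¬earthquake) = 0.035*0.83 + 0.896745*0.17
        = 0.029050 + 0.152447 = 0.181497
Configurations with burglary contribute 0.152447, so
  P(burglary | alarm, ¬earthquake) = 0.152447 / 0.181497 ≈ 0.840

P(burglary | alarm, ¬earthquake) ≈ 0.840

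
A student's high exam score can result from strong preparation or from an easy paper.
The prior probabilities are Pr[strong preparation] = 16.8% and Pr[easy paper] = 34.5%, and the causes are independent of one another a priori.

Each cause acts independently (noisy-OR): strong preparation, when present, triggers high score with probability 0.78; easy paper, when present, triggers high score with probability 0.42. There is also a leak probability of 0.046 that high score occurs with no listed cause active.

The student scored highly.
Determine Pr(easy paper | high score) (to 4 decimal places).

Under noisy-OR, P(high score | causes) = 1 − (1−0.046)·∏(1−qᵢ) over the active causes.
Sum P(high score|·) weighted by the priors over the 4 (strong preparation, easy paper) configurations:
  P(high score) = 0.046*0.832*0.655 + 0.44668*0.832*0.345 + 0.79012*0.168*0.655 + 0.87827*0.168*0.345
        = 0.025068 + 0.128215 + 0.086945 + 0.050905 = 0.291133
The terms with easy paper present sum to 0.179120, so
  P(easy paper | high score) = 0.179120 / 0.291133 ≈ 0.6153

Pr(easy paper | high score) ≈ 0.6153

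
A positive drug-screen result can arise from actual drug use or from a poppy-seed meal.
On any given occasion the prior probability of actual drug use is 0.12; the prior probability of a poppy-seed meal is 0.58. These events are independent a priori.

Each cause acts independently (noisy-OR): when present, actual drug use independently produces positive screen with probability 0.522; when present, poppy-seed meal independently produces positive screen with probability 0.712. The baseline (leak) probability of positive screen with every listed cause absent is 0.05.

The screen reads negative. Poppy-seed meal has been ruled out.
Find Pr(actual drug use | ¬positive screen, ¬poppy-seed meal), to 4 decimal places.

Pr(actual drug use | ¬positive screen, ¬poppy-seed meal) ≈ 0.0612

Under noisy-OR, P(positive screen | causes) = 1 − (1−0.05)·∏(1−qᵢ) over the active causes.
Enumerate both values of actual drug use and weight by the priors:
  P(¬positive screen | ¬poppy-seed meal) = 0.95×0.88 + 0.4541×0.12
        = 0.836000 + 0.054492 = 0.890492
The terms with actual drug use present sum to 0.054492, so
  P(actual drug use | ¬positive screen, ¬poppy-seed meal) = 0.054492 / 0.890492 ≈ 0.0612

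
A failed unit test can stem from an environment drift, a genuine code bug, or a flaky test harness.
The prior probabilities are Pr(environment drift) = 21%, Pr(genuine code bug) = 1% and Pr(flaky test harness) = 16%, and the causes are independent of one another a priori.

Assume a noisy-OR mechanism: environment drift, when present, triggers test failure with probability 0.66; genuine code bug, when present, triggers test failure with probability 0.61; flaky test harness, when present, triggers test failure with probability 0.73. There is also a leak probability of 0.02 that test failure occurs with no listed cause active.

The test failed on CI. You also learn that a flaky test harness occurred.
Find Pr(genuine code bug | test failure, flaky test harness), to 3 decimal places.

Pr(genuine code bug | test failure, flaky test harness) ≈ 0.012

Under noisy-OR, P(test failure | causes) = 1 − (1−0.02)·∏(1−qᵢ) over the active causes.
P(test failure | flaky test harness) = 0.7354*0.79*0.99 + 0.896806*0.79*0.01 + 0.910036*0.21*0.99 + 0.964914*0.21*0.01 = 0.575156 + 0.007085 + 0.189196 + 0.002026 = 0.773463
The genuine code bug-present share is 0.007085 + 0.002026 = 0.009111.
So P(genuine code bug | test failure, flaky test harness) = 0.009111/0.773463 ≈ 0.012.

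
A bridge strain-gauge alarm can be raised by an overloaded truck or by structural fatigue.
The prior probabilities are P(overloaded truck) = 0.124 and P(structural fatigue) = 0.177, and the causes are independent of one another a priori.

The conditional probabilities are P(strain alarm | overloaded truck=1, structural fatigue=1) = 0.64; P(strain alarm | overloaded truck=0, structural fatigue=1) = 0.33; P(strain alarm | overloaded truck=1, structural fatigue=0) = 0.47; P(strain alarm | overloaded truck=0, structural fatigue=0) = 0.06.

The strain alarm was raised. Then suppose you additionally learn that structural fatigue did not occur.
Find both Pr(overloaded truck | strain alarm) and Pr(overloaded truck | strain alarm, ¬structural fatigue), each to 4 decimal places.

Pr(overloaded truck | strain alarm) ≈ 0.3964; Pr(overloaded truck | strain alarm, ¬structural fatigue) ≈ 0.5258

Weight on overloaded truck=true, given the evidence: 0.047964 + 0.014047 = 0.062011
Denominator P(strain alarm): 0.06×0.876×0.823 + 0.33×0.876×0.177 + 0.47×0.124×0.823 + 0.64×0.124×0.177 = 0.156435
Posterior = 0.062011 / 0.156435 ≈ 0.3964

Now also conditioning on structural fatigue≠true:
Weight on overloaded truck=true, given the evidence: 0.47×0.124 = 0.058280
Normalizer over all consistent configurations: 0.06×0.876 + 0.47×0.124 = 0.110840
P(overloaded truck | strain alarm, ¬structural fatigue) = 0.058280/0.110840 ≈ 0.5258
Ruling out structural fatigue raises the posterior on overloaded truck — the flip side of explaining away.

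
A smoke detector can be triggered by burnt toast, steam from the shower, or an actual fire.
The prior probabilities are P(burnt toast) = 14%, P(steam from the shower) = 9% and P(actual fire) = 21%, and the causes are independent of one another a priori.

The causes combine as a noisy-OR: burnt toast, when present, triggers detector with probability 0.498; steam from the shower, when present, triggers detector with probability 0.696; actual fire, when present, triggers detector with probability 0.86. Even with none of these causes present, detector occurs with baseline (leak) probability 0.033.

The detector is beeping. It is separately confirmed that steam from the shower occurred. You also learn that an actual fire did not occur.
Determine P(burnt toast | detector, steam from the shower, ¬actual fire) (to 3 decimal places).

P(burnt toast | detector, steam from the shower, ¬actual fire) ≈ 0.164

Under noisy-OR, P(detector | causes) = 1 − (1−0.033)·∏(1−qᵢ) over the active causes.
P(detector | steam from the shower, ¬actual fire) = 0.706032*0.86 + 0.852428*0.14 = 0.607188 + 0.119340 = 0.726528
Restricting to configurations with burnt toast present: 0.852428*0.14 = 0.119340.
P(burnt toast | detector, steam from the shower, ¬actual fire) = 0.119340 / 0.726528 ≈ 0.164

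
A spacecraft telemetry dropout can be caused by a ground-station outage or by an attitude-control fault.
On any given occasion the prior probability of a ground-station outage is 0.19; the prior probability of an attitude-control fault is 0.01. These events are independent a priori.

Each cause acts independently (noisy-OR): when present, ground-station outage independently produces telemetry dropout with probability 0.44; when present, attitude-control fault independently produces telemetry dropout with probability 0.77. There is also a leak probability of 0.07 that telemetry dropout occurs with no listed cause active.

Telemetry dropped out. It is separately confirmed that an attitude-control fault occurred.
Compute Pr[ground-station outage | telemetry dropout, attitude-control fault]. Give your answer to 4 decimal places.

Pr[ground-station outage | telemetry dropout, attitude-control fault] ≈ 0.2080

Under noisy-OR, P(telemetry dropout | causes) = 1 − (1−0.07)·∏(1−qᵢ) over the active causes.
Sum P(telemetry dropout|·) weighted by the priors over both values of ground-station outage:
  P(telemetry dropout | attitude-control fault) = 0.7861×0.81 + 0.880216×0.19
        = 0.636741 + 0.167241 = 0.803982
Keeping only the ground-station outage-present terms gives 0.167241, so
  P(ground-station outage | telemetry dropout, attitude-control fault) = 0.167241 / 0.803982 ≈ 0.2080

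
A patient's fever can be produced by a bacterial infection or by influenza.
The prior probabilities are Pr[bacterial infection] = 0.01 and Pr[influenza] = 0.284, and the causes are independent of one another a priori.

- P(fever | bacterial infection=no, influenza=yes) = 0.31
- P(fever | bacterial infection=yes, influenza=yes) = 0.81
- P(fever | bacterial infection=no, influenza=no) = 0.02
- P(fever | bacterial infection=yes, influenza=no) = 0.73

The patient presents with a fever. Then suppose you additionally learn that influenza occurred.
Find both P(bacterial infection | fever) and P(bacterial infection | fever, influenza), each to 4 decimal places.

P(fever) = 0.02×0.99×0.716 + 0.31×0.99×0.284 + 0.73×0.01×0.716 + 0.81×0.01×0.284 = 0.014177 + 0.087160 + 0.005227 + 0.002300 = 0.108864
Restricting to configurations with bacterial infection present: 0.005227 + 0.002300 = 0.007527.
P(bacterial infection | fever) = 0.007527 / 0.108864 ≈ 0.0691

Now condition on the additional information:
Sum P(fever|·) weighted by the priors over both values of bacterial infection:
  P(fever | influenza) = 0.31×0.99 + 0.81×0.01
        = 0.306900 + 0.008100 = 0.315000
Configurations with bacterial infection contribute 0.008100, so
  P(bacterial infection | fever, influenza) = 0.008100 / 0.315000 ≈ 0.0257

P(bacterial infection | fever) ≈ 0.0691; P(bacterial infection | fever, influenza) ≈ 0.0257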